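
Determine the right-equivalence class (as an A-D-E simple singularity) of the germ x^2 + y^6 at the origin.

A5

The Hessian of f at 0 has rank 1. Corank 1: A-series; mu = 5 gives A_5.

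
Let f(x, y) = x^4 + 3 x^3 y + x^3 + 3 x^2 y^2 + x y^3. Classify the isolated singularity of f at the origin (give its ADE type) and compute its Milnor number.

Type E_7, Milnor number mu = 7.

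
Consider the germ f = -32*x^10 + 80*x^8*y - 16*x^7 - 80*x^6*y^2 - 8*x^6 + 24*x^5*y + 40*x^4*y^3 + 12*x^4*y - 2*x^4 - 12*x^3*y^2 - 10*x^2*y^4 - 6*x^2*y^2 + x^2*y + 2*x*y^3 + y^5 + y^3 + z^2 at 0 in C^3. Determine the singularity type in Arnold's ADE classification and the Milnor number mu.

The Hessian of f at 0 is [[0, 0, 0], [0, 0, 0], [0, 0, 2]] with rank 1, so corank 2. A Groebner basis of the Jacobian ideal J(f) in C{x,y,z} is {y^3, x^2 + 3*y^2, x*y, z}; counting standard monomials gives mu = 4. Corank 2; j^3 = y*(x^2 + y^2) splits into three distinct lines over C (the quadratic factor has nonzero discriminant), so D_4.

Type D_{4}, Milnor number mu = 4.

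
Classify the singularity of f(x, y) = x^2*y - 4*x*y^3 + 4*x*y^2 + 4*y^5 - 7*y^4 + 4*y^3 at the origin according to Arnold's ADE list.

D_5

The Hessian of f at 0 has rank 0. Corank 2; j^3 = y*(x + 2*y)^2 has shape L^2 M (L != M), so D-series; mu = 5 gives D_5.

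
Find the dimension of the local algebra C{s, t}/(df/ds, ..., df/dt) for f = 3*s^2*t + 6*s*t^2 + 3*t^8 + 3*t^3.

9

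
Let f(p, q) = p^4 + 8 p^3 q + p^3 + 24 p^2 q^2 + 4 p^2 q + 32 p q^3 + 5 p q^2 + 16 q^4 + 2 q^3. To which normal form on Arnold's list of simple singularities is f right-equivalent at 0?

The Hessian of f at 0 is [[0, 0], [0, 0]] with rank 0, so corank 2. A Groebner basis of the Jacobian ideal J(f) in C{p,q} is {p*q^2 + p*q/4 + q^2/4, -p*q/4 + q^3 - q^2/4, p^2 + 3*p*q + 2*q^2}; counting standard monomials gives mu = 5. Corank 2; j^3 = (p + q)^2*(p + 2*q) has shape L^2 M (L != M), so D-series; mu = 5 gives D_5.

D_5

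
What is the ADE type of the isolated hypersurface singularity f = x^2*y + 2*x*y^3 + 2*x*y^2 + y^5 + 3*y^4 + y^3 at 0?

D_5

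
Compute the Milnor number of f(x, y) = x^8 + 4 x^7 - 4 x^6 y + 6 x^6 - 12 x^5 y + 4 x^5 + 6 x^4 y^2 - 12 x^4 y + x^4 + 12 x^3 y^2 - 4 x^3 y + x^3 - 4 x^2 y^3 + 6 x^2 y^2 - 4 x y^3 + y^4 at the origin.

The Hessian of f at 0 is [[0, 0], [0, 0]] with rank 0, so corank 2. A Groebner basis of the Jacobian ideal J(f) in C{x,y} is {y^4, x*y^2 - y^3/3, x^2}; counting standard monomials gives mu = 6. Corank 2; j^3 = x^3 is a perfect cube, so E-series; the 4-jet and mu = 6 give E_6.

6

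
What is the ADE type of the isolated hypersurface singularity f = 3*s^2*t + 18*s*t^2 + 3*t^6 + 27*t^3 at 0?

D_7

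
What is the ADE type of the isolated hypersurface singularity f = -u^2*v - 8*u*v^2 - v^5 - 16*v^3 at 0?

The Hessian of f at 0 is [[0, 0], [0, 0]] with rank 0, so corank 2. A Groebner basis of the Jacobian ideal J(f) in C{u,v} is {u^2/5 + v^4 - 16*v^2/5, u^3 + 64*v^3, u*v + 4*v^2}; counting standard monomials gives mu = 6. Corank 2; j^3 = -v*(u + 4*v)^2 has shape L^2 M (L != M), so D-series; mu = 6 gives D_6.

D_{6}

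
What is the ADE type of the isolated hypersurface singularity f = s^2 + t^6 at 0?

A5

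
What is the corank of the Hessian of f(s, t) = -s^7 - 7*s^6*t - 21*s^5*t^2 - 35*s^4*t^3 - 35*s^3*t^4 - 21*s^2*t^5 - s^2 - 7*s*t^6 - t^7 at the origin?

Hessian at 0 has rank 1.

1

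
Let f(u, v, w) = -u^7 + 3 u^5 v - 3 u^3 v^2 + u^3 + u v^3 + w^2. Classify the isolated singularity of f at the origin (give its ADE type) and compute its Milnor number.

Type E_{7}, Milnor number mu = 7.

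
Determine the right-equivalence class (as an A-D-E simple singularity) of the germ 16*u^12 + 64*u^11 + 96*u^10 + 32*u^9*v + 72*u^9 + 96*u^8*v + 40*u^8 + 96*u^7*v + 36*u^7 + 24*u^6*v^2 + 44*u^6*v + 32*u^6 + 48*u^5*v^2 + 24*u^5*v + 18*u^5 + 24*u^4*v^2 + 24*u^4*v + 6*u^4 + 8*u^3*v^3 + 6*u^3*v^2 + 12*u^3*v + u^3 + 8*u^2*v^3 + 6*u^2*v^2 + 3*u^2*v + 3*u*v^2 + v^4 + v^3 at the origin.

E_{6}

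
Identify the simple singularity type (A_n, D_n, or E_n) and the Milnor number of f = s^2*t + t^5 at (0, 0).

Type D6, Milnor number mu = 6.

The Hessian of f at 0 has rank 0. Corank 2; j^3 = s^2*t has shape L^2 M (L != M), so D-series; mu = 6 gives D_6.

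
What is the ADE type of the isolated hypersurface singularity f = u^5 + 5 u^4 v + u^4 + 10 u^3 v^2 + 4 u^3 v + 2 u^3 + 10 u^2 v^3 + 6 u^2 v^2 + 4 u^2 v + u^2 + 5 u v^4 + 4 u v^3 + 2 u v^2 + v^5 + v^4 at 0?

A_4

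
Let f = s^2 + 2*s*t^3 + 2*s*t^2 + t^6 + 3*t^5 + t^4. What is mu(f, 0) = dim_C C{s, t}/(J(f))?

4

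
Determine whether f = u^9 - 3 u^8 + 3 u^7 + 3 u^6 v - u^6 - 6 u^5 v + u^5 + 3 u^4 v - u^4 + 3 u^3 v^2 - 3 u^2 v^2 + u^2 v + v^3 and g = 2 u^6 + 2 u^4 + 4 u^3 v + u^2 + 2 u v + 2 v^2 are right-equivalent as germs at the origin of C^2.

The Hessian of f at 0 is [[0, 0], [0, 0]] with rank 0, so corank 2. A Groebner basis of the Jacobian ideal J(f) in C{u,v} is {v^3, u^2 + 3*v^2, u*v}; counting standard monomials gives mu = 4. Corank 2; j^3 = v*(u^2 + v^2) splits into three distinct lines over C (the quadratic factor has nonzero discriminant), so D_4. The Hessian of g at 0 is [[2, 2], [2, 4]] with rank 2, so corank 0. A Groebner basis of the Jacobian ideal J(g) in C{u,v} is {u, v}; counting standard monomials gives mu = 1. Corank 0: nondegenerate Morse point, so A_1. f is D_4 but g is A_1, hence not right-equivalent.

No.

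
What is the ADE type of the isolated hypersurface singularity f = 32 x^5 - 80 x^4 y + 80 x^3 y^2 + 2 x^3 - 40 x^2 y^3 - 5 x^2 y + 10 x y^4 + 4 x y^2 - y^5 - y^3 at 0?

D_{6}

The Hessian of f at 0 has rank 0. Corank 2; j^3 = (x - y)^2*(2*x - y) has shape L^2 M (L != M), so D-series; mu = 6 gives D_6.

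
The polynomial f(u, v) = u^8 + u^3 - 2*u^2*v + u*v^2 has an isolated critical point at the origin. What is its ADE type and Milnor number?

The Hessian of f at 0 has rank 0. Corank 2; j^3 = u*(u - v)^2 has shape L^2 M (L != M), so D-series; mu = 9 gives D_9.

Type D9, Milnor number mu = 9.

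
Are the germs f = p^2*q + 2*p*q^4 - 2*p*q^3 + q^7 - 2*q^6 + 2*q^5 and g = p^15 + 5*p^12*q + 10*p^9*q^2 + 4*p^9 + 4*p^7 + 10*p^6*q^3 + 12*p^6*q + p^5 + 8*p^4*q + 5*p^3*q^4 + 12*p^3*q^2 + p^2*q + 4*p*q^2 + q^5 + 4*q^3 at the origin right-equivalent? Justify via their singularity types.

Yes.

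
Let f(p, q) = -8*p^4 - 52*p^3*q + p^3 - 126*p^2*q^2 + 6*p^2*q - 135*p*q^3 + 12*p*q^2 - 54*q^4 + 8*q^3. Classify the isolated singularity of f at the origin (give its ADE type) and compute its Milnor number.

Type E_{7}, Milnor number mu = 7.

The Hessian of f at 0 has rank 0. Corank 2; j^3 = (p + 2*q)^3 is a perfect cube, so E-series; the 4-jet and mu = 7 give E_7.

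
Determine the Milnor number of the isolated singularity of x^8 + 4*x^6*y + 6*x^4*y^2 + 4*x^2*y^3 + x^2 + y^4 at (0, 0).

3

The Hessian of f at 0 has rank 1. Corank 1: A-series; mu = 3 gives A_3.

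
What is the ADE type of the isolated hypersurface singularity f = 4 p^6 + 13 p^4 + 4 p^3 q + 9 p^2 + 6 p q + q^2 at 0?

A_3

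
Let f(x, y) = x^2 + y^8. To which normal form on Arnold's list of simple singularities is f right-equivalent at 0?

A_{7}

The Hessian of f at 0 has rank 1. Corank 1: A-series; mu = 7 gives A_7.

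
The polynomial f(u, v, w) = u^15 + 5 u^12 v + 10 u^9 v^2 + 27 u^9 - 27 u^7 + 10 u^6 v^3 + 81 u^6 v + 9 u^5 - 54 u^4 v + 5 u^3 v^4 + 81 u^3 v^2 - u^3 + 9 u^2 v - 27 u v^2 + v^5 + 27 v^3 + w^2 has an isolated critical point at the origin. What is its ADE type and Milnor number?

Type E_{8}, Milnor number mu = 8.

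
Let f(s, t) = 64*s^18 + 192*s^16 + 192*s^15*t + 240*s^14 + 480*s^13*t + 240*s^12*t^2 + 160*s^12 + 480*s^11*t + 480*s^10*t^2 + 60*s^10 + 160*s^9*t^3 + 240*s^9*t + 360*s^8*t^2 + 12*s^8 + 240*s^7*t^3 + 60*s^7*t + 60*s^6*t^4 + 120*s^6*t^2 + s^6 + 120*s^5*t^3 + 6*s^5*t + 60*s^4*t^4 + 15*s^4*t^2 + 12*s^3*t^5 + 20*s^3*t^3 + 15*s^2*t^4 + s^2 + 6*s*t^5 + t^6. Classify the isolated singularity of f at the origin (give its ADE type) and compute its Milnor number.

Type A_{5}, Milnor number mu = 5.

The Hessian of f at 0 has rank 1. Corank 1: A-series; mu = 5 gives A_5.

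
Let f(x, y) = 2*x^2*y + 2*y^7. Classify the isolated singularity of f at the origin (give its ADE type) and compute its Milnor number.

Type D8, Milnor number mu = 8.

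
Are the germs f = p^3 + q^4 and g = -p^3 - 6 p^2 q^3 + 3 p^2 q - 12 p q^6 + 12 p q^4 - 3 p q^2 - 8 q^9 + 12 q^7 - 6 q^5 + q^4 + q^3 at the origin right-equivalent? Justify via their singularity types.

The Hessian of f at 0 has rank 0. Corank 2; j^3 = p^3 is a perfect cube, so E-series; the 4-jet and mu = 6 give E_6. The Hessian of g at 0 has rank 0. Corank 2; j^3 = -(p - q)^3 is a perfect cube, so E-series; the 4-jet and mu = 6 give E_6. Both have type E_6, hence right-equivalent.

Yes.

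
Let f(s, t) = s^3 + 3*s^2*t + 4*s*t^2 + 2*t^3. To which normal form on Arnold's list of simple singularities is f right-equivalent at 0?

The Hessian of f at 0 has rank 0. Corank 2; j^3 = (s + t)*(s^2 + 2*s*t + 2*t^2) splits into three distinct lines over C (the quadratic factor has nonzero discriminant), so D_4.

D4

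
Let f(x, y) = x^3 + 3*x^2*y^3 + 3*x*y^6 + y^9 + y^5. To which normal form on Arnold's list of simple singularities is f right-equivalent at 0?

The Hessian of f at 0 is [[0, 0], [0, 0]] with rank 0, so corank 2. A Groebner basis of the Jacobian ideal J(f) in C{x,y} is {x^2/2 + x*y^3, y^4, x^3, x^2*y}; counting standard monomials gives mu = 8. Corank 2; j^3 = x^3 is a perfect cube, so E-series; the 5-jet and mu = 8 give E_8.

E_8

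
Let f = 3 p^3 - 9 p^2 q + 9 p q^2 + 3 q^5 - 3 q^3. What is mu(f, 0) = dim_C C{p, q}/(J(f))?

8

The Hessian of f at 0 is [[0, 0], [0, 0]] with rank 0, so corank 2. A Groebner basis of the Jacobian ideal J(f) in C{p,q} is {q^4, p^2 - 2*p*q + q^2}; counting standard monomials gives mu = 8. Corank 2; j^3 = 3*(p - q)^3 is a perfect cube, so E-series; the 5-jet and mu = 8 give E_8.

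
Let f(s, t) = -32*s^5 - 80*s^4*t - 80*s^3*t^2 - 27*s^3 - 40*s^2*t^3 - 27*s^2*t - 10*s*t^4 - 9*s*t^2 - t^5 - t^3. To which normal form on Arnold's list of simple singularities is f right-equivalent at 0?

E_8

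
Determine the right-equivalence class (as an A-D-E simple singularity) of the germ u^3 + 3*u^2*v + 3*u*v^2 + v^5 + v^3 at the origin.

The Hessian of f at 0 is [[0, 0], [0, 0]] with rank 0, so corank 2. A Groebner basis of the Jacobian ideal J(f) in C{u,v} is {v^4, u^2 + 2*u*v + v^2}; counting standard monomials gives mu = 8. Corank 2; j^3 = (u + v)^3 is a perfect cube, so E-series; the 5-jet and mu = 8 give E_8.

E8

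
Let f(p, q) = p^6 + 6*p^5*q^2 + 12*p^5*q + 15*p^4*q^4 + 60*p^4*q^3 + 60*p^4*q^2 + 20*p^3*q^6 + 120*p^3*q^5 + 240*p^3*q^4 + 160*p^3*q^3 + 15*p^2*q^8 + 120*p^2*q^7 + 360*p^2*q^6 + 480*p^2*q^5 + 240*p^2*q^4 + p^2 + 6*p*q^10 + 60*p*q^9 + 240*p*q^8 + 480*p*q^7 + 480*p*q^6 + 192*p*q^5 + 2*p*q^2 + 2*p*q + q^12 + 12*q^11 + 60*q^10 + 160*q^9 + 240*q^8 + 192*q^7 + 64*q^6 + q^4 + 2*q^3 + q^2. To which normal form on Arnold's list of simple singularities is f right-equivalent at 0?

A5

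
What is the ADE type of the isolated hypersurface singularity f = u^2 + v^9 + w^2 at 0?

A_{8}

The Hessian of f at 0 has rank 2. Corank 1: A-series; mu = 8 gives A_8.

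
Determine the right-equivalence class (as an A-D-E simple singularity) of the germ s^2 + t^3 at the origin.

The Hessian of f at 0 is [[2, 0], [0, 0]] with rank 1, so corank 1. A Groebner basis of the Jacobian ideal J(f) in C{s,t} is {t^2, s}; counting standard monomials gives mu = 2. Corank 1: A-series; mu = 2 gives A_2.

A_2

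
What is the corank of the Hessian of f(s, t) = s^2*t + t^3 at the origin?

2

Hessian at 0 has rank 0.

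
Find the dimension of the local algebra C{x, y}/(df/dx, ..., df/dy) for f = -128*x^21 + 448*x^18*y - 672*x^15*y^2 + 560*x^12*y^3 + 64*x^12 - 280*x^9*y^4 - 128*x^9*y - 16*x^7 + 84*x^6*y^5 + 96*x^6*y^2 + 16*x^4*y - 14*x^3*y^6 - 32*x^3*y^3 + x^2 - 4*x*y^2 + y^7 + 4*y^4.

The Hessian of f at 0 has rank 1. Corank 1: A-series; mu = 6 gives A_6.

6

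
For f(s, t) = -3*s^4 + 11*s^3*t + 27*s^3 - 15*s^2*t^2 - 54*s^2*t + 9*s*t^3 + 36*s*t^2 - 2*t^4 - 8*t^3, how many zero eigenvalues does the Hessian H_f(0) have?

Hessian at 0 has rank 0.

2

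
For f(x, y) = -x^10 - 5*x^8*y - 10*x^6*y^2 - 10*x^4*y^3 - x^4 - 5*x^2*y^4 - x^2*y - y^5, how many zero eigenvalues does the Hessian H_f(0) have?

The Hessian at 0 is [[0, 0], [0, 0]] of rank 0; hence corank 2.

2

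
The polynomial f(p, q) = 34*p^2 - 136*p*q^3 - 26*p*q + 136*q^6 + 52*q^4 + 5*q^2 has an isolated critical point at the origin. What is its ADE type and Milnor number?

Type A_{1}, Milnor number mu = 1.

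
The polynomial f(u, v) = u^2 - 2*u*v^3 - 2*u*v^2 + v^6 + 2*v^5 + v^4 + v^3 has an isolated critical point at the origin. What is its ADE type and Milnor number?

The Hessian of f at 0 has rank 1. Corank 1: A-series; mu = 2 gives A_2.

Type A_{2}, Milnor number mu = 2.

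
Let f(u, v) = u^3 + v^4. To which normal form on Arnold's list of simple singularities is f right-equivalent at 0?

The Hessian of f at 0 is [[0, 0], [0, 0]] with rank 0, so corank 2. A Groebner basis of the Jacobian ideal J(f) in C{u,v} is {v^3, u^2}; counting standard monomials gives mu = 6. Corank 2; j^3 = u^3 is a perfect cube, so E-series; the 4-jet and mu = 6 give E_6.

E_6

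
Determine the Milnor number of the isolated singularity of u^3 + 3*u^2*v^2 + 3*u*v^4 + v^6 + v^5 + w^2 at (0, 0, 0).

The Hessian of f at 0 is [[0, 0, 0], [0, 0, 0], [0, 0, 2]] with rank 1, so corank 2. A Groebner basis of the Jacobian ideal J(f) in C{u,v,w} is {v^4, u^3, u^2/2 + u*v^2, w}; counting standard monomials gives mu = 8. Corank 2; j^3 = u^3 is a perfect cube, so E-series; the 5-jet and mu = 8 give E_8.

8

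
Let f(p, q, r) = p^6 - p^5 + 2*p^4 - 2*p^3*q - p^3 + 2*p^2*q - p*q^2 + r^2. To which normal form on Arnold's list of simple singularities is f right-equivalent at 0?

The Hessian of f at 0 has rank 1. Corank 2; j^3 = -p*(p - q)^2 has shape L^2 M (L != M), so D-series; mu = 7 gives D_7.

D_{7}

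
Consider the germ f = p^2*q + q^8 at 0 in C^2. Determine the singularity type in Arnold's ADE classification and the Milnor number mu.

Type D_9, Milnor number mu = 9.

The Hessian of f at 0 has rank 0. Corank 2; j^3 = p^2*q has shape L^2 M (L != M), so D-series; mu = 9 gives D_9.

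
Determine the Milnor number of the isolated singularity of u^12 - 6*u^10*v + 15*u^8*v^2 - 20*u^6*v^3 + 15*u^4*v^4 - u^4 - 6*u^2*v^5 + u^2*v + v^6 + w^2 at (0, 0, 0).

7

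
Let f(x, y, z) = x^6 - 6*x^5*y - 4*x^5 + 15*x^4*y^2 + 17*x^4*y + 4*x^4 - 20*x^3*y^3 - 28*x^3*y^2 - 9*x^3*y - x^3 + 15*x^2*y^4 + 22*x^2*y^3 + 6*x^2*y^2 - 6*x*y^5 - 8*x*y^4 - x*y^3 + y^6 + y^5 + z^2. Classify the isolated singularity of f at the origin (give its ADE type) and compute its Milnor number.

The Hessian of f at 0 has rank 1. Corank 2; j^3 = -x^3 is a perfect cube, so E-series; the 4-jet and mu = 7 give E_7.

Type E7, Milnor number mu = 7.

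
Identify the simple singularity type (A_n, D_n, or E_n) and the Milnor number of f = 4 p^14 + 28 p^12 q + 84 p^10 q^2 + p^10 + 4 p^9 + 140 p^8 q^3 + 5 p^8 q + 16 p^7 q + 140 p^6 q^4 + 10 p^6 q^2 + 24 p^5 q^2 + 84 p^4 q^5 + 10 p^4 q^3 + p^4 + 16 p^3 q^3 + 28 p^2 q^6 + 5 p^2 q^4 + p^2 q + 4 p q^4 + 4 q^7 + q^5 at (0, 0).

Type D6, Milnor number mu = 6.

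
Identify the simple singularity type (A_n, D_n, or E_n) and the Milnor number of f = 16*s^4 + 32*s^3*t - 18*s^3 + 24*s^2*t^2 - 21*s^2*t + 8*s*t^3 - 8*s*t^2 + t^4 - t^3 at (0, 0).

The Hessian of f at 0 has rank 0. Corank 2; j^3 = -(2*s + t)*(3*s + t)^2 has shape L^2 M (L != M), so D-series; mu = 5 gives D_5.

Type D_{5}, Milnor number mu = 5.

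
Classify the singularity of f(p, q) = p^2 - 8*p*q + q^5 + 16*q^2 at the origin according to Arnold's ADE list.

A4

The Hessian of f at 0 is [[2, -8], [-8, 32]] with rank 1, so corank 1. A Groebner basis of the Jacobian ideal J(f) in C{p,q} is {q^4, p - 4*q}; counting standard monomials gives mu = 4. Corank 1: A-series; mu = 4 gives A_4.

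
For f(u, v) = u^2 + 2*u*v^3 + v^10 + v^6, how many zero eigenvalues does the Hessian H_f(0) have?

1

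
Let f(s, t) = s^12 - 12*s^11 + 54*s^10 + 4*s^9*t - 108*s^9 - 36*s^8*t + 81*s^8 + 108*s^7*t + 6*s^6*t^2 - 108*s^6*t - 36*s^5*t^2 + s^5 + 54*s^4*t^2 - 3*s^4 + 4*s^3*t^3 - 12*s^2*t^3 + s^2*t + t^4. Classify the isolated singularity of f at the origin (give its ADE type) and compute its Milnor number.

Type D5, Milnor number mu = 5.

The Hessian of f at 0 is [[0, 0], [0, 0]] with rank 0, so corank 2. A Groebner basis of the Jacobian ideal J(f) in C{s,t} is {s^3, s^2/4 + t^3, s*t}; counting standard monomials gives mu = 5. Corank 2; j^3 = s^2*t has shape L^2 M (L != M), so D-series; mu = 5 gives D_5.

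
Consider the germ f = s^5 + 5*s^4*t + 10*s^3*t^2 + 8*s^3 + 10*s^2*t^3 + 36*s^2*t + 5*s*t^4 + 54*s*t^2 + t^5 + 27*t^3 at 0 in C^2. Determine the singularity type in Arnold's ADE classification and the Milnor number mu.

The Hessian of f at 0 is [[0, 0], [0, 0]] with rank 0, so corank 2. A Groebner basis of the Jacobian ideal J(f) in C{s,t} is {t^5, s*t^3 + 11*t^4/8, s^2 + 3*s*t + 9*t^2/4}; counting standard monomials gives mu = 8. Corank 2; j^3 = (2*s + 3*t)^3 is a perfect cube, so E-series; the 5-jet and mu = 8 give E_8.

Type E_8, Milnor number mu = 8.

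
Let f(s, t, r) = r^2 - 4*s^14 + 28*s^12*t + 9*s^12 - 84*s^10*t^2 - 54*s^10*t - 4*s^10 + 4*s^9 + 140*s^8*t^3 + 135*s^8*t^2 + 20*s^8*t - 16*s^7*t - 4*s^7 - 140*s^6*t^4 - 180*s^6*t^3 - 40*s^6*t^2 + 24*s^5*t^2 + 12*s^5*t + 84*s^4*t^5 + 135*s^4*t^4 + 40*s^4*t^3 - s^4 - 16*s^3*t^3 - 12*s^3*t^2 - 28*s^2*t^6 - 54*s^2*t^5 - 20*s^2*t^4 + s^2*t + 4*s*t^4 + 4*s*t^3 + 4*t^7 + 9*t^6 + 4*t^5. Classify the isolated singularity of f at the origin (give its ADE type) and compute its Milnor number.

Type D_7, Milnor number mu = 7.

The Hessian of f at 0 has rank 1. Corank 2; j^3 = s^2*t has shape L^2 M (L != M), so D-series; mu = 7 gives D_7.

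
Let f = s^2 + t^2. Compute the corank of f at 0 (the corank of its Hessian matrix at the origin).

Hessian at 0 has rank 2.

0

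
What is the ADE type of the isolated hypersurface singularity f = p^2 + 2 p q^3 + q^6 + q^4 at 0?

A3

The Hessian of f at 0 is [[2, 0], [0, 0]] with rank 1, so corank 1. A Groebner basis of the Jacobian ideal J(f) in C{p,q} is {q^3, p}; counting standard monomials gives mu = 3. Corank 1: A-series; mu = 3 gives A_3.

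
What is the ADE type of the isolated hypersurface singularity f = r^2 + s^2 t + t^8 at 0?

The Hessian of f at 0 has rank 1. Corank 2; j^3 = s^2*t has shape L^2 M (L != M), so D-series; mu = 9 gives D_9.

D_{9}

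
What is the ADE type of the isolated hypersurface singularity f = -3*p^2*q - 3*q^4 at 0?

The Hessian of f at 0 has rank 0. Corank 2; j^3 = -3*p^2*q has shape L^2 M (L != M), so D-series; mu = 5 gives D_5.

D_{5}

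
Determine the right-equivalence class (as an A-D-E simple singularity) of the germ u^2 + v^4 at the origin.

The Hessian of f at 0 has rank 1. Corank 1: A-series; mu = 3 gives A_3.

A_3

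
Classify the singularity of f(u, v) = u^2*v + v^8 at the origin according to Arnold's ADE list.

D9

The Hessian of f at 0 has rank 0. Corank 2; j^3 = u^2*v has shape L^2 M (L != M), so D-series; mu = 9 gives D_9.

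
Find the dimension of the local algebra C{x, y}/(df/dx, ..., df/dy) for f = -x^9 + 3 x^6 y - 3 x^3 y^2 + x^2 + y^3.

2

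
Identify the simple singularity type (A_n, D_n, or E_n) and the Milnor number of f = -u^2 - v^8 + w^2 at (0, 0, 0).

Type A_7, Milnor number mu = 7.

The Hessian of f at 0 has rank 2. Corank 1: A-series; mu = 7 gives A_7.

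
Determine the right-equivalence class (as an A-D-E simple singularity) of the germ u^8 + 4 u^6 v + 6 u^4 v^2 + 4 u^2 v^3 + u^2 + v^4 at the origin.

A_{3}

The Hessian of f at 0 has rank 1. Corank 1: A-series; mu = 3 gives A_3.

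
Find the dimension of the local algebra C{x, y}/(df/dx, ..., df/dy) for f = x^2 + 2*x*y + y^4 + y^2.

3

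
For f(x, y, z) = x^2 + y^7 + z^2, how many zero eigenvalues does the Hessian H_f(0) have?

1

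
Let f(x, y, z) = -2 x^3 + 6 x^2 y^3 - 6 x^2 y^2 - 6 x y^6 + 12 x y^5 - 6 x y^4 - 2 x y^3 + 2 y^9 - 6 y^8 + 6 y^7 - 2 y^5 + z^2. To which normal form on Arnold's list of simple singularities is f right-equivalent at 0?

The Hessian of f at 0 is [[0, 0, 0], [0, 0, 0], [0, 0, 2]] with rank 1, so corank 2. A Groebner basis of the Jacobian ideal J(f) in C{x,y,z} is {-x^2 + y^4 - y^3/3, x^3, x^2*y + x^2/3 + y^3/9, x^2 + x*y^2 + y^3/3, z}; counting standard monomials gives mu = 7. Corank 2; j^3 = -2*x^3 is a perfect cube, so E-series; the 4-jet and mu = 7 give E_7.

E_7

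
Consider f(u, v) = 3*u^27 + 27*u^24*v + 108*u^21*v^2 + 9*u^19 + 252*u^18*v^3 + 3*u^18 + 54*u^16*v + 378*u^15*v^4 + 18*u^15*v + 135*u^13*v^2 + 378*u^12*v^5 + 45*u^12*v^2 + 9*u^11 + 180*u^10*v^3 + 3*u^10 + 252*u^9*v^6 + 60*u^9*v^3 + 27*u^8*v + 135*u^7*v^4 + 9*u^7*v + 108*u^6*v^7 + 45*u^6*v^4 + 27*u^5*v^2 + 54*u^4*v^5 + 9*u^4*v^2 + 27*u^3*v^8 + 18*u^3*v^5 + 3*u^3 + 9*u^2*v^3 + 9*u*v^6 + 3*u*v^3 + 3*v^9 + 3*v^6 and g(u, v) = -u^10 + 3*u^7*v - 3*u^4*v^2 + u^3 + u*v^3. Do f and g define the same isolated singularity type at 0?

The Hessian of f at 0 has rank 0. Corank 2; j^3 = 3*u^3 is a perfect cube, so E-series; the 4-jet and mu = 7 give E_7. The Hessian of g at 0 has rank 0. Corank 2; j^3 = u^3 is a perfect cube, so E-series; the 4-jet and mu = 7 give E_7. Both have type E_7, hence right-equivalent.

Yes.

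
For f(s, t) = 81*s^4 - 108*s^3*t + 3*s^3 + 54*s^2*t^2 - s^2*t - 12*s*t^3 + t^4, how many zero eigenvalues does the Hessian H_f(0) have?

Hessian at 0 has rank 0.

2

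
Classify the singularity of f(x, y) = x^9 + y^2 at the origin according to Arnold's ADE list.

A8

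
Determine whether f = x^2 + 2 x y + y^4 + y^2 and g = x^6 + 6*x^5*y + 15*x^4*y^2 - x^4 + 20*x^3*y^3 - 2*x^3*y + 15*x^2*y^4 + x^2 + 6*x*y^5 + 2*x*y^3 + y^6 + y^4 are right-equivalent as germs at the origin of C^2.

The Hessian of f at 0 is [[2, 2], [2, 2]] with rank 1, so corank 1. A Groebner basis of the Jacobian ideal J(f) in C{x,y} is {y^3, x + y}; counting standard monomials gives mu = 3. Corank 1: A-series; mu = 3 gives A_3. The Hessian of g at 0 is [[2, 0], [0, 0]] with rank 1, so corank 1. A Groebner basis of the Jacobian ideal J(g) in C{x,y} is {y^3, x}; counting standard monomials gives mu = 3. Corank 1: A-series; mu = 3 gives A_3. Both have type A_3, hence right-equivalent.

Yes.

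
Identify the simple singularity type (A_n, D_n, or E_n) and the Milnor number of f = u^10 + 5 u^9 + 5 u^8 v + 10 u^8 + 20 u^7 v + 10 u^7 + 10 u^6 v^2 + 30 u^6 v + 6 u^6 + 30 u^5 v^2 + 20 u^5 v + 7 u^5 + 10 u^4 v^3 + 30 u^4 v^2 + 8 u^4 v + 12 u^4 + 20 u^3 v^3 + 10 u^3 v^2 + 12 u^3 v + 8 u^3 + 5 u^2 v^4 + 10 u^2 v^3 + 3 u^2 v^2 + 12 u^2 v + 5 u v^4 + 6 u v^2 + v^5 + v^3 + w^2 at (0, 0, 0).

Type E_8, Milnor number mu = 8.

The Hessian of f at 0 is [[0, 0, 0], [0, 0, 0], [0, 0, 2]] with rank 1, so corank 2. A Groebner basis of the Jacobian ideal J(f) in C{u,v,w} is {-32*u^2*v + 128*u^2 + 128*u*v + v^4 + 8*v^3 + 32*v^2, u^3 + 3*u^2*v/2 - 3*u^2 - 3*u*v - v^3/4 - 3*v^2/4, 4*u^2 + u*v^2 + 4*u*v + v^3/2 + v^2, w}; counting standard monomials gives mu = 8. Corank 2; j^3 = (2*u + v)^3 is a perfect cube, so E-series; the 5-jet and mu = 8 give E_8.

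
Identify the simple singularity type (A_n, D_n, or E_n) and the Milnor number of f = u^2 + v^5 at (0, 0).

Type A4, Milnor number mu = 4.

The Hessian of f at 0 has rank 1. Corank 1: A-series; mu = 4 gives A_4.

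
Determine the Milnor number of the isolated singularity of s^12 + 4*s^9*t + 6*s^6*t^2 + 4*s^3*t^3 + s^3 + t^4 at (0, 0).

The Hessian of f at 0 has rank 0. Corank 2; j^3 = s^3 is a perfect cube, so E-series; the 4-jet and mu = 6 give E_6.

6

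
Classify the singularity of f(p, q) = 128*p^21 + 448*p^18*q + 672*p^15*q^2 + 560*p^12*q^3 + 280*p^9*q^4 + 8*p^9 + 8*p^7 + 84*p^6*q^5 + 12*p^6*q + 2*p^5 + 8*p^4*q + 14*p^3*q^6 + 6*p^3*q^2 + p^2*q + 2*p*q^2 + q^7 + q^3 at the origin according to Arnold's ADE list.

D_{8}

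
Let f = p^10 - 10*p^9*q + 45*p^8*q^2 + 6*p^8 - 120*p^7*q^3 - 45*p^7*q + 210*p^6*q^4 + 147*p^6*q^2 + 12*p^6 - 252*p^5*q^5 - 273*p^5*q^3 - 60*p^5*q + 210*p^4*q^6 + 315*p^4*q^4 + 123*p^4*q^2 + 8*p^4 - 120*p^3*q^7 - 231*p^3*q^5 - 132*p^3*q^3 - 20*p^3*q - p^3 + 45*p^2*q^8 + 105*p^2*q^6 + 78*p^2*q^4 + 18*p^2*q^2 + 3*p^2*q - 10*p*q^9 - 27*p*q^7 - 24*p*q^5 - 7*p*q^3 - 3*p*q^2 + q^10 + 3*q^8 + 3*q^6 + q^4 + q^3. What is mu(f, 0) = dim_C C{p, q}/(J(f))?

The Hessian of f at 0 has rank 0. Corank 2; j^3 = -(p - q)^3 is a perfect cube, so E-series; the 4-jet and mu = 7 give E_7.

7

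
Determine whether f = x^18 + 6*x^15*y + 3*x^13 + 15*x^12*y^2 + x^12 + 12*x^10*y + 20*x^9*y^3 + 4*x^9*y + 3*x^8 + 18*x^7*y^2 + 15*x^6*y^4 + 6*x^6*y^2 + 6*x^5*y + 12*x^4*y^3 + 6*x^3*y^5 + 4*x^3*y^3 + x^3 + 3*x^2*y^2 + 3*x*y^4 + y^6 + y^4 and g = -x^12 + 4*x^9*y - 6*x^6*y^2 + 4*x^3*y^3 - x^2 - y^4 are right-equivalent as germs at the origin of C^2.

No.

The Hessian of f at 0 has rank 0. Corank 2; j^3 = x^3 is a perfect cube, so E-series; the 4-jet and mu = 6 give E_6. The Hessian of g at 0 has rank 1. Corank 1: A-series; mu = 3 gives A_3. f is E_6 but g is A_3, hence not right-equivalent.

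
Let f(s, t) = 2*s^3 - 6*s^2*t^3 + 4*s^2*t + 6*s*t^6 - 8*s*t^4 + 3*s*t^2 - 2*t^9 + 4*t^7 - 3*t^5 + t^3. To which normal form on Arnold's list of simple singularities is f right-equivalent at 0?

D_{4}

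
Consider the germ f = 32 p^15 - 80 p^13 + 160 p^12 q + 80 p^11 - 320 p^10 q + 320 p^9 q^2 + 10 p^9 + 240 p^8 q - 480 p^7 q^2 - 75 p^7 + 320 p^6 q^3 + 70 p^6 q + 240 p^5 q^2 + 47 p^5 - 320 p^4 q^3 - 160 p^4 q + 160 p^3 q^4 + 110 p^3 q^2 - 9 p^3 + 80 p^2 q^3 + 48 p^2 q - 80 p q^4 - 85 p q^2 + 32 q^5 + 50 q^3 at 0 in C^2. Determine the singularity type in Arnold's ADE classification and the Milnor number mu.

The Hessian of f at 0 has rank 0. Corank 2; j^3 = -(p - 2*q)*(3*p - 5*q)^2 has shape L^2 M (L != M), so D-series; mu = 6 gives D_6.

Type D_{6}, Milnor number mu = 6.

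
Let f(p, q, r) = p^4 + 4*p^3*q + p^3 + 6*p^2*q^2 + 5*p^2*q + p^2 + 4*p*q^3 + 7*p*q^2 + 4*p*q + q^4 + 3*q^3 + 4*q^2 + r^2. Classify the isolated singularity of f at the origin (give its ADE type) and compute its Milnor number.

Type A_2, Milnor number mu = 2.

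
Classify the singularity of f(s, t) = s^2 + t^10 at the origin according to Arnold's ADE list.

A_9

The Hessian of f at 0 is [[2, 0], [0, 0]] with rank 1, so corank 1. A Groebner basis of the Jacobian ideal J(f) in C{s,t} is {t^9, s}; counting standard monomials gives mu = 9. Corank 1: A-series; mu = 9 gives A_9.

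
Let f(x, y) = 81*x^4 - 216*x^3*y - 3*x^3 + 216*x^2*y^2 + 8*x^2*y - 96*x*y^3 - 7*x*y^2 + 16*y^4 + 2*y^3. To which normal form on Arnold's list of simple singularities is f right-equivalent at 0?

D5

The Hessian of f at 0 is [[0, 0], [0, 0]] with rank 0, so corank 2. A Groebner basis of the Jacobian ideal J(f) in C{x,y} is {x*y^2 + x*y/12 - y^2/12, x*y/12 + y^3 - y^2/12, x^2 - 5*x*y/3 + 2*y^2/3}; counting standard monomials gives mu = 5. Corank 2; j^3 = -(x - y)^2*(3*x - 2*y) has shape L^2 M (L != M), so D-series; mu = 5 gives D_5.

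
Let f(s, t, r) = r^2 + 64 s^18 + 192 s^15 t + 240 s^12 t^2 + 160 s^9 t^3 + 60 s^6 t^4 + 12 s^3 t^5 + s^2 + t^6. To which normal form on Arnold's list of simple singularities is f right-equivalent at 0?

A_{5}

The Hessian of f at 0 has rank 2. Corank 1: A-series; mu = 5 gives A_5.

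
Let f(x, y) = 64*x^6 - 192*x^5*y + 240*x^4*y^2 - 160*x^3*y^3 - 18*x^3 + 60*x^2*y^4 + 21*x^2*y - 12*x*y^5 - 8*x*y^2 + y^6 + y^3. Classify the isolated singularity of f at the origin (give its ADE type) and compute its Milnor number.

The Hessian of f at 0 is [[0, 0], [0, 0]] with rank 0, so corank 2. A Groebner basis of the Jacobian ideal J(f) in C{x,y} is {243*x*y/4 + y^5 - 81*y^2/4, x*y^2 - y^3/3, x^2 - 5*x*y/6 + y^2/6}; counting standard monomials gives mu = 7. Corank 2; j^3 = -(2*x - y)*(3*x - y)^2 has shape L^2 M (L != M), so D-series; mu = 7 gives D_7.

Type D7, Milnor number mu = 7.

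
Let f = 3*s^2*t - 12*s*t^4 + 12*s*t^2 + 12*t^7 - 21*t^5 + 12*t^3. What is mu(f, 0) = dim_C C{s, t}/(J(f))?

The Hessian of f at 0 has rank 0. Corank 2; j^3 = 3*t*(s + 2*t)^2 has shape L^2 M (L != M), so D-series; mu = 6 gives D_6.

6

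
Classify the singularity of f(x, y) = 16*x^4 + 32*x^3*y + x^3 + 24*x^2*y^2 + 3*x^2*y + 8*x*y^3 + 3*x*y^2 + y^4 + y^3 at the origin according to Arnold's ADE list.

E6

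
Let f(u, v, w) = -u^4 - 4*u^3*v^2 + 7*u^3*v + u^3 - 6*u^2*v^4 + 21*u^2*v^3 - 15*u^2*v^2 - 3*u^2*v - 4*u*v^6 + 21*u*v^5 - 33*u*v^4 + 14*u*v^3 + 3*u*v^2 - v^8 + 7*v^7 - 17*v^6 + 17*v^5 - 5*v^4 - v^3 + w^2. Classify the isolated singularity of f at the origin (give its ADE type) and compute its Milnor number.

Type E7, Milnor number mu = 7.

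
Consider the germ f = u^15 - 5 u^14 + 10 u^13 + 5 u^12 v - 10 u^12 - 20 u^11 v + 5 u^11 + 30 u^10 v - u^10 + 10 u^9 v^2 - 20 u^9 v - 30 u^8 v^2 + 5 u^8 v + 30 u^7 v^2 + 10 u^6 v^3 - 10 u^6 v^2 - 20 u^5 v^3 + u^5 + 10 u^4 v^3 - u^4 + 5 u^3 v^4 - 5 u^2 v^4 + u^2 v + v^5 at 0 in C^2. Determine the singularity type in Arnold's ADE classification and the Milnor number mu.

The Hessian of f at 0 has rank 0. Corank 2; j^3 = u^2*v has shape L^2 M (L != M), so D-series; mu = 6 gives D_6.

Type D_6, Milnor number mu = 6.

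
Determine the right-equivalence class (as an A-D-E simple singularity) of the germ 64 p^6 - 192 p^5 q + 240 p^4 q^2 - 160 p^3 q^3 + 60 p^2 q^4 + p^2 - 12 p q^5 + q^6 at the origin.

The Hessian of f at 0 has rank 1. Corank 1: A-series; mu = 5 gives A_5.

A_5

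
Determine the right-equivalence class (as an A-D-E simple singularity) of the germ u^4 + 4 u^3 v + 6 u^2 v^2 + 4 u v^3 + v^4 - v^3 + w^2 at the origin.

E_6

The Hessian of f at 0 has rank 1. Corank 2; j^3 = -v^3 is a perfect cube, so E-series; the 4-jet and mu = 6 give E_6.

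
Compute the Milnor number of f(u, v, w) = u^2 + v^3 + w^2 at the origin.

The Hessian of f at 0 has rank 2. Corank 1: A-series; mu = 2 gives A_2.

2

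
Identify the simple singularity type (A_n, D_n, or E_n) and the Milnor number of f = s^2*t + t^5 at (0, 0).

The Hessian of f at 0 is [[0, 0], [0, 0]] with rank 0, so corank 2. A Groebner basis of the Jacobian ideal J(f) in C{s,t} is {s^2/5 + t^4, s^3, s*t}; counting standard monomials gives mu = 6. Corank 2; j^3 = s^2*t has shape L^2 M (L != M), so D-series; mu = 6 gives D_6.

Type D_6, Milnor number mu = 6.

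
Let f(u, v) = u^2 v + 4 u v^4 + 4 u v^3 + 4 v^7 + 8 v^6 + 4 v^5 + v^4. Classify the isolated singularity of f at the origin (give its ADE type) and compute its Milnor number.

Type D_{5}, Milnor number mu = 5.

The Hessian of f at 0 has rank 0. Corank 2; j^3 = u^2*v has shape L^2 M (L != M), so D-series; mu = 5 gives D_5.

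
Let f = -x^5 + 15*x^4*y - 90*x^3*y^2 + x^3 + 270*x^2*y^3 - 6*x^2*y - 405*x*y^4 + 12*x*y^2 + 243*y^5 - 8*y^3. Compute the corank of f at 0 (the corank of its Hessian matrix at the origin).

Hessian at 0 has rank 0.

2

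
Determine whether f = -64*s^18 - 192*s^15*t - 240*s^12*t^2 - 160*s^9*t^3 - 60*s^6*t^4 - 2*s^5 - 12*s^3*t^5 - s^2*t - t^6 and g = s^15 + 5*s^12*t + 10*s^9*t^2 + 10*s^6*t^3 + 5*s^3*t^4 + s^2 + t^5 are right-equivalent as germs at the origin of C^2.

No.

The Hessian of f at 0 has rank 0. Corank 2; j^3 = -s^2*t has shape L^2 M (L != M), so D-series; mu = 7 gives D_7. The Hessian of g at 0 has rank 1. Corank 1: A-series; mu = 4 gives A_4. f is D_7 but g is A_4, hence not right-equivalent.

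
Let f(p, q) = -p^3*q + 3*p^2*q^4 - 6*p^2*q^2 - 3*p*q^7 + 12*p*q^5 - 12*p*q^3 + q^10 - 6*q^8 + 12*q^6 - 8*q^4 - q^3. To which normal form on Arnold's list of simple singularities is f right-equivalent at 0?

E_7

The Hessian of f at 0 has rank 0. Corank 2; j^3 = -q^3 is a perfect cube, so E-series; the 4-jet and mu = 7 give E_7.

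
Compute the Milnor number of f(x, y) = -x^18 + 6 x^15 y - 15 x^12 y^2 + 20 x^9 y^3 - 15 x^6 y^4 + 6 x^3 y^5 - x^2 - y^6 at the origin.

The Hessian of f at 0 has rank 1. Corank 1: A-series; mu = 5 gives A_5.

5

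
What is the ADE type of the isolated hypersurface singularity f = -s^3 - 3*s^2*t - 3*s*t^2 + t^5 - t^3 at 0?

The Hessian of f at 0 has rank 0. Corank 2; j^3 = -(s + t)^3 is a perfect cube, so E-series; the 5-jet and mu = 8 give E_8.

E_8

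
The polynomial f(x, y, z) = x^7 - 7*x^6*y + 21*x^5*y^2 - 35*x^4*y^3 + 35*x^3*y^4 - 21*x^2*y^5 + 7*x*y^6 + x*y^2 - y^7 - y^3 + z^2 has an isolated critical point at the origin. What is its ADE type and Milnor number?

The Hessian of f at 0 has rank 1. Corank 2; j^3 = y^2*(x - y) has shape L^2 M (L != M), so D-series; mu = 8 gives D_8.

Type D_8, Milnor number mu = 8.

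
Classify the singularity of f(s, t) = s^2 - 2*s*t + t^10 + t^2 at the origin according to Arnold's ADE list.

A_{9}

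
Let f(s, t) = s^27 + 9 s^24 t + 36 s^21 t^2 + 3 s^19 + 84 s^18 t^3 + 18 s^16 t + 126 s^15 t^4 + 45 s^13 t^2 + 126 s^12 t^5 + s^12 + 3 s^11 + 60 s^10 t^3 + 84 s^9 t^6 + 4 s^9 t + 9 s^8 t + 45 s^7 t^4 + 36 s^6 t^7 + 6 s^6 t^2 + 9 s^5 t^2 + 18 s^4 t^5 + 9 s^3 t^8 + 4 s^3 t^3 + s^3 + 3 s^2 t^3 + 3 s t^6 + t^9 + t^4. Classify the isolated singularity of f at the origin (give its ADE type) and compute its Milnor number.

The Hessian of f at 0 has rank 0. Corank 2; j^3 = s^3 is a perfect cube, so E-series; the 4-jet and mu = 6 give E_6.

Type E_6, Milnor number mu = 6.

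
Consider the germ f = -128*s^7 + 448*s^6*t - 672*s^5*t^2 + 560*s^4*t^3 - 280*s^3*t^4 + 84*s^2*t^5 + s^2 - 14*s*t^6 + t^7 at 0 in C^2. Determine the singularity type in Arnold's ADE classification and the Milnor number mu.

Type A_6, Milnor number mu = 6.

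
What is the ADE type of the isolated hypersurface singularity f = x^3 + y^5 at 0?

E8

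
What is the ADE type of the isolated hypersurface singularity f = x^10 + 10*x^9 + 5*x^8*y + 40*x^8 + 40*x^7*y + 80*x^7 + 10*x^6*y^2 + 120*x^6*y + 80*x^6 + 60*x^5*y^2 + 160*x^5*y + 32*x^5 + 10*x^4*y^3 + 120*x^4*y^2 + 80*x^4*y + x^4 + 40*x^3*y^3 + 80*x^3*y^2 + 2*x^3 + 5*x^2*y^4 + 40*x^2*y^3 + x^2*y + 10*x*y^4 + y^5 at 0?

The Hessian of f at 0 has rank 0. Corank 2; j^3 = x^2*(2*x + y) has shape L^2 M (L != M), so D-series; mu = 6 gives D_6.

D6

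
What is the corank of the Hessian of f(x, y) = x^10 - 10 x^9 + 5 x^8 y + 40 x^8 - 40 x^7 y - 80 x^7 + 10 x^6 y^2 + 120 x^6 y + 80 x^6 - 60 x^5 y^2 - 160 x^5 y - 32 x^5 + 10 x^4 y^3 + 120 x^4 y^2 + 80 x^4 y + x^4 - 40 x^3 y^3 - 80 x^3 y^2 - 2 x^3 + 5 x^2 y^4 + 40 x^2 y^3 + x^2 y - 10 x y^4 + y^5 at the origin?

2

The Hessian at 0 is [[0, 0], [0, 0]] of rank 0; hence corank 2.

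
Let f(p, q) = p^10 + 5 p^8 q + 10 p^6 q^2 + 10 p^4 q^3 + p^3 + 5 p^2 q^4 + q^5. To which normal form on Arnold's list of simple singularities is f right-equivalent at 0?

E_{8}

The Hessian of f at 0 has rank 0. Corank 2; j^3 = p^3 is a perfect cube, so E-series; the 5-jet and mu = 8 give E_8.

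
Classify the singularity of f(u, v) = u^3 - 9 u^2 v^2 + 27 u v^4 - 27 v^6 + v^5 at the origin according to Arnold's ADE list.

E_{8}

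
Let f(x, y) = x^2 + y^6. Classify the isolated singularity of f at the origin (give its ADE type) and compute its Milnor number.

Type A5, Milnor number mu = 5.

The Hessian of f at 0 has rank 1. Corank 1: A-series; mu = 5 gives A_5.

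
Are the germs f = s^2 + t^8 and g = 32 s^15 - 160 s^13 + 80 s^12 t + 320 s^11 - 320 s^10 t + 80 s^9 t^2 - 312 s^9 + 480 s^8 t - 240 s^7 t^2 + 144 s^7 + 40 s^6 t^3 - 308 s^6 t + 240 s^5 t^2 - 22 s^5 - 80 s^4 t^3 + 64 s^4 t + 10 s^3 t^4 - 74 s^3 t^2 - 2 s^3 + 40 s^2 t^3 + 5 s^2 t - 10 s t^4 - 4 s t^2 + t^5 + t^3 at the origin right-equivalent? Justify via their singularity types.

The Hessian of f at 0 has rank 1. Corank 1: A-series; mu = 7 gives A_7. The Hessian of g at 0 has rank 0. Corank 2; j^3 = -(s - t)^2*(2*s - t) has shape L^2 M (L != M), so D-series; mu = 6 gives D_6. f is A_7 but g is D_6, hence not right-equivalent.

No.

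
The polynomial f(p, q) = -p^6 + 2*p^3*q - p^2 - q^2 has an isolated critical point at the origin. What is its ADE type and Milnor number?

Type A_{1}, Milnor number mu = 1.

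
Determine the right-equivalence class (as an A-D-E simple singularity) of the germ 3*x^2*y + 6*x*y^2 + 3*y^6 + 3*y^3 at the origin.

D7

The Hessian of f at 0 has rank 0. Corank 2; j^3 = 3*y*(x + y)^2 has shape L^2 M (L != M), so D-series; mu = 7 gives D_7.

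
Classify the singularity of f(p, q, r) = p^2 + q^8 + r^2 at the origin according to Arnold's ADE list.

The Hessian of f at 0 is [[2, 0, 0], [0, 0, 0], [0, 0, 2]] with rank 2, so corank 1. A Groebner basis of the Jacobian ideal J(f) in C{p,q,r} is {q^7, p, r}; counting standard monomials gives mu = 7. Corank 1: A-series; mu = 7 gives A_7.

A7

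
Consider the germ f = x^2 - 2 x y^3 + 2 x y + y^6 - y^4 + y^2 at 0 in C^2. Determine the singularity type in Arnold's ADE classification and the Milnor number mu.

The Hessian of f at 0 has rank 1. Corank 1: A-series; mu = 3 gives A_3.

Type A_{3}, Milnor number mu = 3.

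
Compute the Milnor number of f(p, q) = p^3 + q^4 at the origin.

6

The Hessian of f at 0 is [[0, 0], [0, 0]] with rank 0, so corank 2. A Groebner basis of the Jacobian ideal J(f) in C{p,q} is {q^3, p^2}; counting standard monomials gives mu = 6. Corank 2; j^3 = p^3 is a perfect cube, so E-series; the 4-jet and mu = 6 give E_6.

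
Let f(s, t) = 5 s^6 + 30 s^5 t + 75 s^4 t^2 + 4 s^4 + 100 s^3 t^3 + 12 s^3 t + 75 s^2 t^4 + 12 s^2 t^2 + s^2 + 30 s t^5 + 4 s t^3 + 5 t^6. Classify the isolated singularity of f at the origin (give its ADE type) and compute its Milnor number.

Type A_5, Milnor number mu = 5.

The Hessian of f at 0 is [[2, 0], [0, 0]] with rank 1, so corank 1. A Groebner basis of the Jacobian ideal J(f) in C{s,t} is {s*t^2, s/2 + t^3, s^2}; counting standard monomials gives mu = 5. Corank 1: A-series; mu = 5 gives A_5.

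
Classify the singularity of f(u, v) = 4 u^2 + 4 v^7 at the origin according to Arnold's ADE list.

A_6

The Hessian of f at 0 has rank 1. Corank 1: A-series; mu = 6 gives A_6.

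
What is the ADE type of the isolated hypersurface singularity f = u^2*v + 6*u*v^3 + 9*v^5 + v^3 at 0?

The Hessian of f at 0 is [[0, 0], [0, 0]] with rank 0, so corank 2. A Groebner basis of the Jacobian ideal J(f) in C{u,v} is {v^3, u^2 + 3*v^2, u*v}; counting standard monomials gives mu = 4. Corank 2; j^3 = v*(u^2 + v^2) splits into three distinct lines over C (the quadratic factor has nonzero discriminant), so D_4.

D_{4}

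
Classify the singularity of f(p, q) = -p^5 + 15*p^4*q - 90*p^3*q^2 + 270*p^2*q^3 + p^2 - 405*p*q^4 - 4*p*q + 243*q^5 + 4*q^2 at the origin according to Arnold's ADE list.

A_{4}

The Hessian of f at 0 has rank 1. Corank 1: A-series; mu = 4 gives A_4.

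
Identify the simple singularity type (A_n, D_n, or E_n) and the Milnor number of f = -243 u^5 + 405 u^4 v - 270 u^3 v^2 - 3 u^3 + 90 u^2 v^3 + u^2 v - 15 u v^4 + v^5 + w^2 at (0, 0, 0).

Type D6, Milnor number mu = 6.

The Hessian of f at 0 is [[0, 0, 0], [0, 0, 0], [0, 0, 2]] with rank 1, so corank 2. A Groebner basis of the Jacobian ideal J(f) in C{u,v,w} is {u*v/15 + v^4, u*v^2, u^2 - u*v/3, w}; counting standard monomials gives mu = 6. Corank 2; j^3 = -u^2*(3*u - v) has shape L^2 M (L != M), so D-series; mu = 6 gives D_6.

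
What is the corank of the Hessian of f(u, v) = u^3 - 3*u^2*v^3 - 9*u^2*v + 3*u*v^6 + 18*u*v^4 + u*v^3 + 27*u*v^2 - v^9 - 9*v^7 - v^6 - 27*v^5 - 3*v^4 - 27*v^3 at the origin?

Hessian at 0 has rank 0.

2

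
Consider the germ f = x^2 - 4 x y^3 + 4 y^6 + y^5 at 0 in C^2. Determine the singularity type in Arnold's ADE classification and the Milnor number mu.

Type A_4, Milnor number mu = 4.

The Hessian of f at 0 has rank 1. Corank 1: A-series; mu = 4 gives A_4.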